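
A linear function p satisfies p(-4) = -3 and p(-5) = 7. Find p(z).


p(z) = mz + b. Using p(-4)=-3, p(-5)=7:
m = (-3 - 7)/(-4 + 5) = -10/1 = -10
b = -3 - m*(-4) = -3 - 40 = -43
p(z) = -10z - 43


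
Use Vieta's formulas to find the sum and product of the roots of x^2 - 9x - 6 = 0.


For ax^2+bx+c=0: sum = -b/a, product = c/a.
a=1, b=-9, c=-6
Sum = -(-9)/1 = 9
Product = (-6)/1 = -6


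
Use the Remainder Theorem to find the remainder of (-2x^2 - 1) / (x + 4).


By the Remainder Theorem, the remainder equals p(-4):
  -2*(-4)^2 = -32
  0*(-4)^1 = 0
  constant: -1
Sum: -32 + 0 - 1 = -33


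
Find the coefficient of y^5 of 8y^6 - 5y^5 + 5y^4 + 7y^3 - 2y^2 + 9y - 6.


Read off the coefficient of y^5: -5


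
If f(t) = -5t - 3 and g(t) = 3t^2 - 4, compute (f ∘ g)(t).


Substitute g(t) into f:
f(g(t)) = -5*(3t^2 - 4) + (-3)
Expand and combine: -15t^2 + 17


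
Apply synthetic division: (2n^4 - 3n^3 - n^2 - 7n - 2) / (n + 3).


Synthetic division with c = -3. Coefficients: 2, -3, -1, -7, -2
Bring down 2.
  2 * -3 = -6; -6 - 3 = -9
  -9 * -3 = 27; 27 - 1 = 26
  26 * -3 = -78; -78 - 7 = -85
  -85 * -3 = 255; 255 - 2 = 253
Quotient: 2n^3 - 9n^2 + 26n - 85, Remainder: 253


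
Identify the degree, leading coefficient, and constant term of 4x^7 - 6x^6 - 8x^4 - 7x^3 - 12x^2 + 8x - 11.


Highest power of x is 7, with coefficient 4. Constant term is -11.
Degree = 7, leading coefficient = 4, constant term = -11


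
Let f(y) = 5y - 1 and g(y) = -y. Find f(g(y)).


Substitute g(y) into f:
f(g(y)) = 5*(-y) + (-1)
Expand and combine: -5y - 1


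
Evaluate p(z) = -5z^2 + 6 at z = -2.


Using direct substitution:
  -5 * (-2)^2 = -20
  0 * (-2)^1 = 0
  constant: 6
Sum = -20 + 0 + 6 = -14


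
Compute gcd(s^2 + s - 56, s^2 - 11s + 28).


Factor each:
  s^2 + s - 56 = (s - 7)(s + 8)
  s^2 - 11s + 28 = (s - 7)(s - 4)
Common monic factor: s - 7


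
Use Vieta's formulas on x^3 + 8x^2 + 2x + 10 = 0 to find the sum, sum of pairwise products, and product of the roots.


Monic cubic x^3+bx^2+cx+d=0: sum=-b, pairwise sum=c, product=-d.
b=8, c=2, d=10
r1+r2+r3 = -8
r1r2+r1r3+r2r3 = 2
r1r2r3 = -10


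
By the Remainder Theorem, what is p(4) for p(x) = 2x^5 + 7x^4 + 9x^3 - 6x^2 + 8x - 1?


By the Remainder Theorem, the remainder equals p(4):
  2*(4)^5 = 2048
  7*(4)^4 = 1792
  9*(4)^3 = 576
  -6*(4)^2 = -96
  8*(4)^1 = 32
  constant: -1
Sum: 2048 + 1792 + 576 - 96 + 32 - 1 = 4351


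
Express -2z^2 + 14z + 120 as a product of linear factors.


Roots satisfy r1 + r2 = -b/a = 7 and r1*r2 = c/a = -60.
So r1 = 12, r2 = -5.
-2z^2 + 14z + 120 = -2(z - r1)(z - r2) = -2(z - 12)(z + 5)


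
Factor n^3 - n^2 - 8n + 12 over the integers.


Try integer roots (divisors of 12). n=2: p(2)=0.
Divide out (n - 2): quotient is n^2 + n - 6.
Factor the quadratic: (n + 3)(n - 2)
Result: (n - 2)(n + 3)(n - 2)


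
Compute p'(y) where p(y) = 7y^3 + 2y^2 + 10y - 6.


Apply the power rule term by term:
  d/dy(7y^3) = 21y^2
  d/dy(2y^2) = 4y
  d/dy(10y) = 10
  d/dy(-6) = 0
p'(y) = 21y^2 + 4y + 10


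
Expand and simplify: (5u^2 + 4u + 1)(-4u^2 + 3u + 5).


Distribute each term of the first polynomial:
  (5u^2)(-4u^2 + 3u + 5) = -20u^4 + 15u^3 + 25u^2
  (4u)(-4u^2 + 3u + 5) = -16u^3 + 12u^2 + 20u
  (1)(-4u^2 + 3u + 5) = -4u^2 + 3u + 5
Sum: -20u^4 - u^3 + 33u^2 + 23u + 5


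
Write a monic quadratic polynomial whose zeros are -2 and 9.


p(x) = (x + 2)(x - 9)
Expand: x^2 - 7x - 18


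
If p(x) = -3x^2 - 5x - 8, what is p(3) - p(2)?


p(3) = -50
p(2) = -30
p(3) - p(2) = -50 + 30 = -20


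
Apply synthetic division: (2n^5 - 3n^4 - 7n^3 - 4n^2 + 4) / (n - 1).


Synthetic division with c = 1. Coefficients: 2, -3, -7, -4, 0, 4
Bring down 2.
  2 * 1 = 2; 2 - 3 = -1
  -1 * 1 = -1; -1 - 7 = -8
  -8 * 1 = -8; -8 - 4 = -12
  -12 * 1 = -12; -12 + 0 = -12
  -12 * 1 = -12; -12 + 4 = -8
Quotient: 2n^4 - n^3 - 8n^2 - 12n - 12, Remainder: -8


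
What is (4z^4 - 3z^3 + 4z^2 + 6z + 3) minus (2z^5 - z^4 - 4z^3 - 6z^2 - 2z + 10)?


Distribute the minus sign:
  (4z^4 - 3z^3 + 4z^2 + 6z + 3)
- (2z^5 - z^4 - 4z^3 - 6z^2 - 2z + 10)
Negate second polynomial: -2z^5 + z^4 + 4z^3 + 6z^2 + 2z - 10
Add: -2z^5 + 5z^4 + z^3 + 10z^2 + 8z - 7


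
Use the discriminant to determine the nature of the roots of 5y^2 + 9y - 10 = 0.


D = b^2 - 4ac = (9)^2 - 4(5)(-10) = 81 + 200 = 281
Since D > 0: two distinct irrational roots


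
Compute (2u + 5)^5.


Expand (2u + 5)^5 by repeated multiplication:
  (2u + 5)^2 = 4u^2 + 20u + 25
  (2u + 5)^3 = 8u^3 + 60u^2 + 150u + 125
  (2u + 5)^4 = 16u^4 + 160u^3 + 600u^2 + 1000u + 625
= 32u^5 + 400u^4 + 2000u^3 + 5000u^2 + 6250u + 3125


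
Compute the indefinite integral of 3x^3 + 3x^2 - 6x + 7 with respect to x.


Reverse power rule on each term:
  ∫ 3x^3 dx = (3/4)x^4
  ∫ 3x^2 dx = x^3
  ∫ -6x dx = -3x^2
  ∫ 7 dx = 7x
F(x) = (3/4)x^4 + x^3 - 3x^2 + 7x + C


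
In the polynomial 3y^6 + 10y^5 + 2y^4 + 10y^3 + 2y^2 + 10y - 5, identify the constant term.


Read off the constant term: -5


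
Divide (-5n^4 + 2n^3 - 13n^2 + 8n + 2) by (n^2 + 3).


(-5n^4 + 2n^3 - 13n^2 + 8n + 2) / (n^2 + 3)
Step 1: -5n^2 * (n^2 + 3) = -5n^4 - 15n^2; subtract.
Step 2: 2n * (n^2 + 3) = 2n^3 + 6n; subtract.
Step 3: 2 * (n^2 + 3) = 2n^2 + 6; subtract.
Quotient: -5n^2 + 2n + 2, Remainder: 2n - 4


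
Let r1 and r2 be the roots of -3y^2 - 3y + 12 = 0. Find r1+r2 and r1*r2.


For ay^2+by+c=0: sum = -b/a, product = c/a.
a=-3, b=-3, c=12
Sum = -(-3)/-3 = -1
Product = (12)/-3 = -4


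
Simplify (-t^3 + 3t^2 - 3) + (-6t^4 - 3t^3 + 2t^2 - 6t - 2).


Align terms by degree and add:
  -t^3 + 3t^2 - 3
  -6t^4 - 3t^3 + 2t^2 - 6t - 2
= -6t^4 - 4t^3 + 5t^2 - 6t - 5


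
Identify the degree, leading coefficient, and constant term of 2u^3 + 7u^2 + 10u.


Highest power of u is 3, with coefficient 2. Constant term is 0.
Degree = 3, leading coefficient = 2, constant term = 0


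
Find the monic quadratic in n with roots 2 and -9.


p(n) = (n - 2)(n + 9)
Expand: n^2 + 7n - 18


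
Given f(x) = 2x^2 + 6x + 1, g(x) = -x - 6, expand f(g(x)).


Substitute g(x) into f:
f(g(x)) = 2*(-x - 6)^2 + 6*(-x - 6) + 1
(-x - 6)^2 = x^2 + 12x + 36
Expand and combine: 2x^2 + 18x + 37


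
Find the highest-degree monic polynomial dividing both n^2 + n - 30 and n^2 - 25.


Factor each:
  n^2 + n - 30 = (n - 5)(n + 6)
  n^2 - 25 = (n - 5)(n + 5)
Common monic factor: n - 5


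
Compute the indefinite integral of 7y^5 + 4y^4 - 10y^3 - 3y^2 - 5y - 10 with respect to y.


Reverse power rule on each term:
  ∫ 7y^5 dy = (7/6)y^6
  ∫ 4y^4 dy = (4/5)y^5
  ∫ -10y^3 dy = -(5/2)y^4
  ∫ -3y^2 dy = -y^3
  ∫ -5y dy = -(5/2)y^2
  ∫ -10 dy = -10y
F(y) = (7/6)y^6 + (4/5)y^5 - (5/2)y^4 - y^3 - (5/2)y^2 - 10y + C


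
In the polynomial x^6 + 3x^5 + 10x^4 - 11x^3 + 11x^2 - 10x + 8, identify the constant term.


Read off the constant term: 8


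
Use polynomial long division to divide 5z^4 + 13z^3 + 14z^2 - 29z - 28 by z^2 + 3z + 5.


(5z^4 + 13z^3 + 14z^2 - 29z - 28) / (z^2 + 3z + 5)
Step 1: 5z^2 * (z^2 + 3z + 5) = 5z^4 + 15z^3 + 25z^2; subtract.
Step 2: -2z * (z^2 + 3z + 5) = -2z^3 - 6z^2 - 10z; subtract.
Step 3: -5 * (z^2 + 3z + 5) = -5z^2 - 15z - 25; subtract.
Quotient: 5z^2 - 2z - 5, Remainder: -4z - 3


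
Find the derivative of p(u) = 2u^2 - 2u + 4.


Apply the power rule term by term:
  d/du(2u^2) = 4u
  d/du(-2u) = -2
  d/du(4) = 0
p'(u) = 4u - 2


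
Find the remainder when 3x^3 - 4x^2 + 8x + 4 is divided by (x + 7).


By the Remainder Theorem, the remainder equals p(-7):
  3*(-7)^3 = -1029
  -4*(-7)^2 = -196
  8*(-7)^1 = -56
  constant: 4
Sum: -1029 - 196 - 56 + 4 = -1277


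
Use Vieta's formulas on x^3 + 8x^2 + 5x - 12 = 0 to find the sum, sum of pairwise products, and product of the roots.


Monic cubic x^3+bx^2+cx+d=0: sum=-b, pairwise sum=c, product=-d.
b=8, c=5, d=-12
r1+r2+r3 = -8
r1r2+r1r3+r2r3 = 5
r1r2r3 = 12


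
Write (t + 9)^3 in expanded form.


Expand (t + 9)^3 by repeated multiplication:
  (t + 9)^2 = t^2 + 18t + 81
= t^3 + 27t^2 + 243t + 729


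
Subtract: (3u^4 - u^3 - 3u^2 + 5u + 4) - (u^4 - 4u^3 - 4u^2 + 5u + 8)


Distribute the minus sign:
  (3u^4 - u^3 - 3u^2 + 5u + 4)
- (u^4 - 4u^3 - 4u^2 + 5u + 8)
Negate second polynomial: -u^4 + 4u^3 + 4u^2 - 5u - 8
Add: 2u^4 + 3u^3 + u^2 - 4


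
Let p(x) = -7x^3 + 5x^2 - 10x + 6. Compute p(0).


Using direct substitution:
  -7 * (0)^3 = 0
  5 * (0)^2 = 0
  -10 * (0)^1 = 0
  constant: 6
Sum = 0 + 0 + 0 + 6 = 6


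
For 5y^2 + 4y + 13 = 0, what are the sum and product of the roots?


For ay^2+by+c=0: sum = -b/a, product = c/a.
a=5, b=4, c=13
Sum = -(4)/5 = -4/5
Product = (13)/5 = 13/5


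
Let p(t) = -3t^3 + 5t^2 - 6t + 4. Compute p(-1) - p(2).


p(-1) = 18
p(2) = -12
p(-1) - p(2) = 18 + 12 = 30


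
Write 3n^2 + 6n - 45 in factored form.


Roots satisfy r1 + r2 = -b/a = -2 and r1*r2 = c/a = -15.
So r1 = 3, r2 = -5.
3n^2 + 6n - 45 = 3(n - r1)(n - r2) = 3(n - 3)(n + 5)


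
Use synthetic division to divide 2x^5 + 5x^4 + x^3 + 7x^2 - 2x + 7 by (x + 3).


Synthetic division with c = -3. Coefficients: 2, 5, 1, 7, -2, 7
Bring down 2.
  2 * -3 = -6; -6 + 5 = -1
  -1 * -3 = 3; 3 + 1 = 4
  4 * -3 = -12; -12 + 7 = -5
  -5 * -3 = 15; 15 - 2 = 13
  13 * -3 = -39; -39 + 7 = -32
Quotient: 2x^4 - x^3 + 4x^2 - 5x + 13, Remainder: -32


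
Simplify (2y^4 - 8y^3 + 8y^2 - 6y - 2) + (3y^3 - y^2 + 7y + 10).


Align terms by degree and add:
  2y^4 - 8y^3 + 8y^2 - 6y - 2
+ 3y^3 - y^2 + 7y + 10
= 2y^4 - 5y^3 + 7y^2 + y + 8


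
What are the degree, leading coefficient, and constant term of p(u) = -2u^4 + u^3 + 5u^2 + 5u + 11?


Highest power of u is 4, with coefficient -2. Constant term is 11.
Degree = 4, leading coefficient = -2, constant term = 11


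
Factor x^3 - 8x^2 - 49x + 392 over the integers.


Try integer roots (divisors of 392). x=-7: p(-7)=0.
Divide out (x + 7): quotient is x^2 - 15x + 56.
Factor the quadratic: (x - 7)(x - 8)
Result: (x + 7)(x - 7)(x - 8)


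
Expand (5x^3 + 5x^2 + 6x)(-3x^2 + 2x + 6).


Distribute each term of the first polynomial:
  (5x^3)(-3x^2 + 2x + 6) = -15x^5 + 10x^4 + 30x^3
  (5x^2)(-3x^2 + 2x + 6) = -15x^4 + 10x^3 + 30x^2
  (6x)(-3x^2 + 2x + 6) = -18x^3 + 12x^2 + 36x
Sum: -15x^5 - 5x^4 + 22x^3 + 42x^2 + 36x


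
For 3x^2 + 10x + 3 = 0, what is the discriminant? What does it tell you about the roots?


D = b^2 - 4ac = (10)^2 - 4(3)(3) = 100 - 36 = 64
Since D > 0: two distinct rational roots


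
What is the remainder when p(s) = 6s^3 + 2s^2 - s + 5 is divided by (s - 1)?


By the Remainder Theorem, the remainder equals p(1):
  6*(1)^3 = 6
  2*(1)^2 = 2
  -1*(1)^1 = -1
  constant: 5
Sum: 6 + 2 - 1 + 5 = 12


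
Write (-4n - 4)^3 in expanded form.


Expand (-4n - 4)^3 by repeated multiplication:
  (-4n - 4)^2 = 16n^2 + 32n + 16
= -64n^3 - 192n^2 - 192n - 64


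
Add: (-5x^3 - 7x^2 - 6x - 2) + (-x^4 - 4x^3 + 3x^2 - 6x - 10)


Align terms by degree and add:
  -5x^3 - 7x^2 - 6x - 2
  -x^4 - 4x^3 + 3x^2 - 6x - 10
= -x^4 - 9x^3 - 4x^2 - 12x - 12


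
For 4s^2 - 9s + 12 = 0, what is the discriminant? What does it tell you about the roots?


D = b^2 - 4ac = (-9)^2 - 4(4)(12) = 81 - 192 = -111
Since D < 0: two complex conjugate roots (no real roots)


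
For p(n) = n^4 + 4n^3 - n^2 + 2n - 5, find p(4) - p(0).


p(4) = 499
p(0) = -5
p(4) - p(0) = 499 + 5 = 504


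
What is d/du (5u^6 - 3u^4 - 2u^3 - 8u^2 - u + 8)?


Apply the power rule term by term:
  d/du(5u^6) = 30u^5
  d/du(-3u^4) = -12u^3
  d/du(-2u^3) = -6u^2
  d/du(-8u^2) = -16u
  d/du(-u) = -1
  d/du(8) = 0
p'(u) = 30u^5 - 12u^3 - 6u^2 - 16u - 1


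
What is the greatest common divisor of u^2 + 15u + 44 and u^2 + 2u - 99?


Factor each:
  u^2 + 15u + 44 = (u + 11)(u + 4)
  u^2 + 2u - 99 = (u + 11)(u - 9)
Common monic factor: u + 11


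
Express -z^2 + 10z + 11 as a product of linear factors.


Roots satisfy r1 + r2 = -b/a = 10 and r1*r2 = c/a = -11.
So r1 = 11, r2 = -1.
-z^2 + 10z + 11 = -(z - r1)(z - r2) = -(z - 11)(z + 1)


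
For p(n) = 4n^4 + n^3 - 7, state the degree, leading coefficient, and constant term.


Highest power of n is 4, with coefficient 4. Constant term is -7.
Degree = 4, leading coefficient = 4, constant term = -7


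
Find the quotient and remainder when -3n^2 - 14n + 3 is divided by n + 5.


(-3n^2 - 14n + 3) / (n + 5)
Step 1: -3n * (n + 5) = -3n^2 - 15n; subtract.
Step 2: 1 * (n + 5) = n + 5; subtract.
Quotient: -3n + 1, Remainder: -2


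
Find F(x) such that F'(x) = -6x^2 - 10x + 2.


Reverse power rule on each term:
  ∫ -6x^2 dx = -2x^3
  ∫ -10x dx = -5x^2
  ∫ 2 dx = 2x
F(x) = -2x^3 - 5x^2 + 2x + C


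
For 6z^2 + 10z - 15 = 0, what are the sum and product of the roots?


For az^2+bz+c=0: sum = -b/a, product = c/a.
a=6, b=10, c=-15
Sum = -(10)/6 = -5/3
Product = (-15)/6 = -5/2


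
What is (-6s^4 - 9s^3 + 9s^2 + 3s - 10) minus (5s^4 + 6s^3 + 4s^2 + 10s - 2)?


Distribute the minus sign:
  (-6s^4 - 9s^3 + 9s^2 + 3s - 10)
- (5s^4 + 6s^3 + 4s^2 + 10s - 2)
Negate second polynomial: -5s^4 - 6s^3 - 4s^2 - 10s + 2
Add: -11s^4 - 15s^3 + 5s^2 - 7s - 8


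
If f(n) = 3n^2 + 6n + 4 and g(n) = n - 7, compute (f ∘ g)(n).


Substitute g(n) into f:
f(g(n)) = 3*(n - 7)^2 + 6*(n - 7) + 4
(n - 7)^2 = n^2 - 14n + 49
Expand and combine: 3n^2 - 36n + 109


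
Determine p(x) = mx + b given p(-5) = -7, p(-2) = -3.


p(x) = mx + b. Using p(-5)=-7, p(-2)=-3:
m = (-7 + 3)/(-5 + 2) = -4/-3 = 4/3
b = -7 - m*(-5) = -7 + 20/3 = -1/3
p(x) = (4/3)x - (1/3)


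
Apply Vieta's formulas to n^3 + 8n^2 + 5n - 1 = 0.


Monic cubic n^3+bn^2+cn+d=0: sum=-b, pairwise sum=c, product=-d.
b=8, c=5, d=-1
r1+r2+r3 = -8
r1r2+r1r3+r2r3 = 5
r1r2r3 = 1


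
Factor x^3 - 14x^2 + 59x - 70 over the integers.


Try integer roots (divisors of -70). x=2: p(2)=0.
Divide out (x - 2): quotient is x^2 - 12x + 35.
Factor the quadratic: (x - 7)(x - 5)
Result: (x - 2)(x - 7)(x - 5)


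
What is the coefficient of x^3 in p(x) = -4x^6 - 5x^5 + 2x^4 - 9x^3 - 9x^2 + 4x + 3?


Read off the coefficient of x^3: -9


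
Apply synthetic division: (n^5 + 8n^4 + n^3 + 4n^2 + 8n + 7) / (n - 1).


Synthetic division with c = 1. Coefficients: 1, 8, 1, 4, 8, 7
Bring down 1.
  1 * 1 = 1; 1 + 8 = 9
  9 * 1 = 9; 9 + 1 = 10
  10 * 1 = 10; 10 + 4 = 14
  14 * 1 = 14; 14 + 8 = 22
  22 * 1 = 22; 22 + 7 = 29
Quotient: n^4 + 9n^3 + 10n^2 + 14n + 22, Remainder: 29


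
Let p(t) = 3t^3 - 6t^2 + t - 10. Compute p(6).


Using direct substitution:
  3 * (6)^3 = 648
  -6 * (6)^2 = -216
  1 * (6)^1 = 6
  constant: -10
Sum = 648 - 216 + 6 - 10 = 428


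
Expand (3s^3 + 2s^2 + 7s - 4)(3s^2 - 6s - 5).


Distribute each term of the first polynomial:
  (3s^3)(3s^2 - 6s - 5) = 9s^5 - 18s^4 - 15s^3
  (2s^2)(3s^2 - 6s - 5) = 6s^4 - 12s^3 - 10s^2
  (7s)(3s^2 - 6s - 5) = 21s^3 - 42s^2 - 35s
  (-4)(3s^2 - 6s - 5) = -12s^2 + 24s + 20
Sum: 9s^5 - 12s^4 - 6s^3 - 64s^2 - 11s + 20


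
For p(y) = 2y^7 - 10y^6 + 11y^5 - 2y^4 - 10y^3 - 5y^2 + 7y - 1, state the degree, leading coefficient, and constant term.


Highest power of y is 7, with coefficient 2. Constant term is -1.
Degree = 7, leading coefficient = 2, constant term = -1


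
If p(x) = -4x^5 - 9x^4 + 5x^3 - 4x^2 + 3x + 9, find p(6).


Using direct substitution:
  -4 * (6)^5 = -31104
  -9 * (6)^4 = -11664
  5 * (6)^3 = 1080
  -4 * (6)^2 = -144
  3 * (6)^1 = 18
  constant: 9
Sum = -31104 - 11664 + 1080 - 144 + 18 + 9 = -41805


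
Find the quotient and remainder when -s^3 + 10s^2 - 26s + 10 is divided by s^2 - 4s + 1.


(-s^3 + 10s^2 - 26s + 10) / (s^2 - 4s + 1)
Step 1: -s * (s^2 - 4s + 1) = -s^3 + 4s^2 - s; subtract.
Step 2: 6 * (s^2 - 4s + 1) = 6s^2 - 24s + 6; subtract.
Quotient: -s + 6, Remainder: -s + 4


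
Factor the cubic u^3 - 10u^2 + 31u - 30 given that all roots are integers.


Try integer roots (divisors of -30). u=3: p(3)=0.
Divide out (u - 3): quotient is u^2 - 7u + 10.
Factor the quadratic: (u - 5)(u - 2)
Result: (u - 3)(u - 5)(u - 2)


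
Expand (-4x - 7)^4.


Expand (-4x - 7)^4 by repeated multiplication:
  (-4x - 7)^2 = 16x^2 + 56x + 49
  (-4x - 7)^3 = -64x^3 - 336x^2 - 588x - 343
= 256x^4 + 1792x^3 + 4704x^2 + 5488x + 2401


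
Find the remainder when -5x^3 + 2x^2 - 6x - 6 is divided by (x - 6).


By the Remainder Theorem, the remainder equals p(6):
  -5*(6)^3 = -1080
  2*(6)^2 = 72
  -6*(6)^1 = -36
  constant: -6
Sum: -1080 + 72 - 36 - 6 = -1050


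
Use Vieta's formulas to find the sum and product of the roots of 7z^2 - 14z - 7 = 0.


For az^2+bz+c=0: sum = -b/a, product = c/a.
a=7, b=-14, c=-7
Sum = -(-14)/7 = 2
Product = (-7)/7 = -1


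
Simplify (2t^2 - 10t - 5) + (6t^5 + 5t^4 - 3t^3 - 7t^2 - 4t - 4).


Align terms by degree and add:
  2t^2 - 10t - 5
+ 6t^5 + 5t^4 - 3t^3 - 7t^2 - 4t - 4
= 6t^5 + 5t^4 - 3t^3 - 5t^2 - 14t - 9


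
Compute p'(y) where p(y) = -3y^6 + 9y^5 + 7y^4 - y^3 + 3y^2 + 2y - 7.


Apply the power rule term by term:
  d/dy(-3y^6) = -18y^5
  d/dy(9y^5) = 45y^4
  d/dy(7y^4) = 28y^3
  d/dy(-y^3) = -3y^2
  d/dy(3y^2) = 6y
  d/dy(2y) = 2
  d/dy(-7) = 0
p'(y) = -18y^5 + 45y^4 + 28y^3 - 3y^2 + 6y + 2


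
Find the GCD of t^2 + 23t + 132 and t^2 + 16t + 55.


Factor each:
  t^2 + 23t + 132 = (t + 11)(t + 12)
  t^2 + 16t + 55 = (t + 11)(t + 5)
Common monic factor: t + 11


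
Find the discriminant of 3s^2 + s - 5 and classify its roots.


D = b^2 - 4ac = (1)^2 - 4(3)(-5) = 1 + 60 = 61
Since D > 0: two distinct irrational roots


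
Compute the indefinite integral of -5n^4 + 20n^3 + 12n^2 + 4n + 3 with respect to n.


Reverse power rule on each term:
  ∫ -5n^4 dn = -n^5
  ∫ 20n^3 dn = 5n^4
  ∫ 12n^2 dn = 4n^3
  ∫ 4n dn = 2n^2
  ∫ 3 dn = 3n
F(n) = -n^5 + 5n^4 + 4n^3 + 2n^2 + 3n + C


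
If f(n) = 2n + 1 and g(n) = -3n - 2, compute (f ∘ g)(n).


Substitute g(n) into f:
f(g(n)) = 2*(-3n - 2) + 1
Expand and combine: -6n - 3


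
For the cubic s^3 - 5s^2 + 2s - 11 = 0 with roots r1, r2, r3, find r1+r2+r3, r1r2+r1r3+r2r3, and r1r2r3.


Monic cubic s^3+bs^2+cs+d=0: sum=-b, pairwise sum=c, product=-d.
b=-5, c=2, d=-11
r1+r2+r3 = 5
r1r2+r1r3+r2r3 = 2
r1r2r3 = 11


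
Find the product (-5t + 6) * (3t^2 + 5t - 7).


Distribute each term of the first polynomial:
  (-5t)(3t^2 + 5t - 7) = -15t^3 - 25t^2 + 35t
  (6)(3t^2 + 5t - 7) = 18t^2 + 30t - 42
Sum: -15t^3 - 7t^2 + 65t - 42


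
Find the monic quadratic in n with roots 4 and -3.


p(n) = (n - 4)(n + 3)
Expand: n^2 - n - 12


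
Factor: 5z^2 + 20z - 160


Roots satisfy r1 + r2 = -b/a = -4 and r1*r2 = c/a = -32.
So r1 = 4, r2 = -8.
5z^2 + 20z - 160 = 5(z - r1)(z - r2) = 5(z - 4)(z + 8)


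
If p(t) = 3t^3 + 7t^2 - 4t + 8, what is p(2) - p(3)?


p(2) = 52
p(3) = 140
p(2) - p(3) = 52 - 140 = -88


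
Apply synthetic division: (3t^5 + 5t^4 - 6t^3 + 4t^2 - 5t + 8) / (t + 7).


Synthetic division with c = -7. Coefficients: 3, 5, -6, 4, -5, 8
Bring down 3.
  3 * -7 = -21; -21 + 5 = -16
  -16 * -7 = 112; 112 - 6 = 106
  106 * -7 = -742; -742 + 4 = -738
  -738 * -7 = 5166; 5166 - 5 = 5161
  5161 * -7 = -36127; -36127 + 8 = -36119
Quotient: 3t^4 - 16t^3 + 106t^2 - 738t + 5161, Remainder: -36119


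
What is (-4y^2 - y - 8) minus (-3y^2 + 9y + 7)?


Distribute the minus sign:
  (-4y^2 - y - 8)
- (-3y^2 + 9y + 7)
Negate second polynomial: 3y^2 - 9y - 7
Add: -y^2 - 10y - 15


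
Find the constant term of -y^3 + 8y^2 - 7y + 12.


Read off the constant term: 12


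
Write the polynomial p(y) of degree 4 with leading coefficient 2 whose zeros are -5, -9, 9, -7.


p(y) = 2(y + 5)(y + 9)(y - 9)(y + 7)
Expand: 2y^4 + 24y^3 - 92y^2 - 1944y - 5670


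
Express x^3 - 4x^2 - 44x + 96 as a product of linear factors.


Try integer roots (divisors of 96). x=8: p(8)=0.
Divide out (x - 8): quotient is x^2 + 4x - 12.
Factor the quadratic: (x + 6)(x - 2)
Result: (x - 8)(x + 6)(x - 2)


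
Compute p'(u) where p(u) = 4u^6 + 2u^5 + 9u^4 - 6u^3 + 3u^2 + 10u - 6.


Apply the power rule term by term:
  d/du(4u^6) = 24u^5
  d/du(2u^5) = 10u^4
  d/du(9u^4) = 36u^3
  d/du(-6u^3) = -18u^2
  d/du(3u^2) = 6u
  d/du(10u) = 10
  d/du(-6) = 0
p'(u) = 24u^5 + 10u^4 + 36u^3 - 18u^2 + 6u + 10


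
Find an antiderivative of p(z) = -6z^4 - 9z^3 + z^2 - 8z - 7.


Reverse power rule on each term:
  ∫ -6z^4 dz = -(6/5)z^5
  ∫ -9z^3 dz = -(9/4)z^4
  ∫ z^2 dz = (1/3)z^3
  ∫ -8z dz = -4z^2
  ∫ -7 dz = -7z
F(z) = -(6/5)z^5 - (9/4)z^4 + (1/3)z^3 - 4z^2 - 7z + C


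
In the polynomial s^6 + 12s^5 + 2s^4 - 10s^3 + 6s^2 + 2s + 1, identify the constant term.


Read off the constant term: 1


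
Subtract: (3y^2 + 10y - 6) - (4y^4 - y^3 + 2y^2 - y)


Distribute the minus sign:
  (3y^2 + 10y - 6)
- (4y^4 - y^3 + 2y^2 - y)
Negate second polynomial: -4y^4 + y^3 - 2y^2 + y
Add: -4y^4 + y^3 + y^2 + 11y - 6


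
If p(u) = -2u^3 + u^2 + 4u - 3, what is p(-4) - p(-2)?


p(-4) = 125
p(-2) = 9
p(-4) - p(-2) = 125 - 9 = 116


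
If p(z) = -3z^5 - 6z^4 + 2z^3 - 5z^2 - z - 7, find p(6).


Using direct substitution:
  -3 * (6)^5 = -23328
  -6 * (6)^4 = -7776
  2 * (6)^3 = 432
  -5 * (6)^2 = -180
  -1 * (6)^1 = -6
  constant: -7
Sum = -23328 - 7776 + 432 - 180 - 6 - 7 = -30865


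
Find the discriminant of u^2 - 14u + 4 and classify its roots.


D = b^2 - 4ac = (-14)^2 - 4(1)(4) = 196 - 16 = 180
Since D > 0: two distinct irrational roots


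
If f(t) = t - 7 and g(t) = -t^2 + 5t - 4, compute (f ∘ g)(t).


Substitute g(t) into f:
f(g(t)) = 1*(-t^2 + 5t - 4) + (-7)
Expand and combine: -t^2 + 5t - 11


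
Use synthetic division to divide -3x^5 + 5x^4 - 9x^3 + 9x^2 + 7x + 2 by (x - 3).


Synthetic division with c = 3. Coefficients: -3, 5, -9, 9, 7, 2
Bring down -3.
  -3 * 3 = -9; -9 + 5 = -4
  -4 * 3 = -12; -12 - 9 = -21
  -21 * 3 = -63; -63 + 9 = -54
  -54 * 3 = -162; -162 + 7 = -155
  -155 * 3 = -465; -465 + 2 = -463
Quotient: -3x^4 - 4x^3 - 21x^2 - 54x - 155, Remainder: -463


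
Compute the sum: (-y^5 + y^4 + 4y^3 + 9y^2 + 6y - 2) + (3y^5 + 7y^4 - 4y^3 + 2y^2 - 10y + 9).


Align terms by degree and add:
  -y^5 + y^4 + 4y^3 + 9y^2 + 6y - 2
+ 3y^5 + 7y^4 - 4y^3 + 2y^2 - 10y + 9
= 2y^5 + 8y^4 + 11y^2 - 4y + 7


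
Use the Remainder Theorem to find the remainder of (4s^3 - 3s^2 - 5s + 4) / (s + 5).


By the Remainder Theorem, the remainder equals p(-5):
  4*(-5)^3 = -500
  -3*(-5)^2 = -75
  -5*(-5)^1 = 25
  constant: 4
Sum: -500 - 75 + 25 + 4 = -546


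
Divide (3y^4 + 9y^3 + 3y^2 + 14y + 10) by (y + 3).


(3y^4 + 9y^3 + 3y^2 + 14y + 10) / (y + 3)
Step 1: 3y^3 * (y + 3) = 3y^4 + 9y^3; subtract.
Step 2: 0 * (y + 3) = 0; subtract.
Step 3: 3y * (y + 3) = 3y^2 + 9y; subtract.
Step 4: 5 * (y + 3) = 5y + 15; subtract.
Quotient: 3y^3 + 3y + 5, Remainder: -5


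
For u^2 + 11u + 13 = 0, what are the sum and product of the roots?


For au^2+bu+c=0: sum = -b/a, product = c/a.
a=1, b=11, c=13
Sum = -(11)/1 = -11
Product = (13)/1 = 13


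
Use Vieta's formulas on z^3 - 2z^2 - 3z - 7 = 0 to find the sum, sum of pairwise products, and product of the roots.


Monic cubic z^3+bz^2+cz+d=0: sum=-b, pairwise sum=c, product=-d.
b=-2, c=-3, d=-7
r1+r2+r3 = 2
r1r2+r1r3+r2r3 = -3
r1r2r3 = 7


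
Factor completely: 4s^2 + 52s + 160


Roots satisfy r1 + r2 = -b/a = -13 and r1*r2 = c/a = 40.
So r1 = -8, r2 = -5.
4s^2 + 52s + 160 = 4(s - r1)(s - r2) = 4(s + 8)(s + 5)


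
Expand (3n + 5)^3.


Expand (3n + 5)^3 by repeated multiplication:
  (3n + 5)^2 = 9n^2 + 30n + 25
= 27n^3 + 135n^2 + 225n + 125


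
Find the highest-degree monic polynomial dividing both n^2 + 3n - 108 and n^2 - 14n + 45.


Factor each:
  n^2 + 3n - 108 = (n - 9)(n + 12)
  n^2 - 14n + 45 = (n - 9)(n - 5)
Common monic factor: n - 9


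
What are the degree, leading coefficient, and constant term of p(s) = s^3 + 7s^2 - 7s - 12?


Highest power of s is 3, with coefficient 1. Constant term is -12.
Degree = 3, leading coefficient = 1, constant term = -12


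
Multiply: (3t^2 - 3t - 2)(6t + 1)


Distribute each term of the first polynomial:
  (3t^2)(6t + 1) = 18t^3 + 3t^2
  (-3t)(6t + 1) = -18t^2 - 3t
  (-2)(6t + 1) = -12t - 2
Sum: 18t^3 - 15t^2 - 15t - 2


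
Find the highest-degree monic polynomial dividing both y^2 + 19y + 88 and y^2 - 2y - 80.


Factor each:
  y^2 + 19y + 88 = (y + 8)(y + 11)
  y^2 - 2y - 80 = (y + 8)(y - 10)
Common monic factor: y + 8


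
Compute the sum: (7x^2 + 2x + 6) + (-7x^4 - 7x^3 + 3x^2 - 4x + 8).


Align terms by degree and add:
  7x^2 + 2x + 6
  -7x^4 - 7x^3 + 3x^2 - 4x + 8
= -7x^4 - 7x^3 + 10x^2 - 2x + 14


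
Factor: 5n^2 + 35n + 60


Roots satisfy r1 + r2 = -b/a = -7 and r1*r2 = c/a = 12.
So r1 = -3, r2 = -4.
5n^2 + 35n + 60 = 5(n - r1)(n - r2) = 5(n + 3)(n + 4)


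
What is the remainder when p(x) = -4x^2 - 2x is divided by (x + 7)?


By the Remainder Theorem, the remainder equals p(-7):
  -4*(-7)^2 = -196
  -2*(-7)^1 = 14
  constant: 0
Sum: -196 + 14 + 0 = -182


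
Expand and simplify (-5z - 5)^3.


Expand (-5z - 5)^3 by repeated multiplication:
  (-5z - 5)^2 = 25z^2 + 50z + 25
= -125z^3 - 375z^2 - 375z - 125


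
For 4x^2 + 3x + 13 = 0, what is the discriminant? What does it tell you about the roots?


D = b^2 - 4ac = (3)^2 - 4(4)(13) = 9 - 208 = -199
Since D < 0: two complex conjugate roots (no real roots)


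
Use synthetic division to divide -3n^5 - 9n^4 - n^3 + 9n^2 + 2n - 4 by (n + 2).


Synthetic division with c = -2. Coefficients: -3, -9, -1, 9, 2, -4
Bring down -3.
  -3 * -2 = 6; 6 - 9 = -3
  -3 * -2 = 6; 6 - 1 = 5
  5 * -2 = -10; -10 + 9 = -1
  -1 * -2 = 2; 2 + 2 = 4
  4 * -2 = -8; -8 - 4 = -12
Quotient: -3n^4 - 3n^3 + 5n^2 - n + 4, Remainder: -12


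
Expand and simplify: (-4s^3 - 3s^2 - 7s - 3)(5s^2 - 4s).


Distribute each term of the first polynomial:
  (-4s^3)(5s^2 - 4s) = -20s^5 + 16s^4
  (-3s^2)(5s^2 - 4s) = -15s^4 + 12s^3
  (-7s)(5s^2 - 4s) = -35s^3 + 28s^2
  (-3)(5s^2 - 4s) = -15s^2 + 12s
Sum: -20s^5 + s^4 - 23s^3 + 13s^2 + 12s


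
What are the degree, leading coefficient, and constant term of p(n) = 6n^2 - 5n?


Highest power of n is 2, with coefficient 6. Constant term is 0.
Degree = 2, leading coefficient = 6, constant term = 0


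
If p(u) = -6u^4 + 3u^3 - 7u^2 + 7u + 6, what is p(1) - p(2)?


p(1) = 3
p(2) = -80
p(1) - p(2) = 3 + 80 = 83


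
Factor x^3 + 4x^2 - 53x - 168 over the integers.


Try integer roots (divisors of -168). x=-8: p(-8)=0.
Divide out (x + 8): quotient is x^2 - 4x - 21.
Factor the quadratic: (x - 7)(x + 3)
Result: (x + 8)(x - 7)(x + 3)


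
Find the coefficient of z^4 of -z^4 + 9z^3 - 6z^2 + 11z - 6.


Read off the coefficient of z^4: -1


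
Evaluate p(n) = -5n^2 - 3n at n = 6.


Using direct substitution:
  -5 * (6)^2 = -180
  -3 * (6)^1 = -18
  constant: 0
Sum = -180 - 18 + 0 = -198


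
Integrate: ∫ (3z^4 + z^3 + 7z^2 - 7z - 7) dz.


Reverse power rule on each term:
  ∫ 3z^4 dz = (3/5)z^5
  ∫ z^3 dz = (1/4)z^4
  ∫ 7z^2 dz = (7/3)z^3
  ∫ -7z dz = -(7/2)z^2
  ∫ -7 dz = -7z
F(z) = (3/5)z^5 + (1/4)z^4 + (7/3)z^3 - (7/2)z^2 - 7z + C


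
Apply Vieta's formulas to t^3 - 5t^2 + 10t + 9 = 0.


Monic cubic t^3+bt^2+ct+d=0: sum=-b, pairwise sum=c, product=-d.
b=-5, c=10, d=9
r1+r2+r3 = 5
r1r2+r1r3+r2r3 = 10
r1r2r3 = -9


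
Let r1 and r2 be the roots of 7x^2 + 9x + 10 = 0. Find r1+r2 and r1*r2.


For ax^2+bx+c=0: sum = -b/a, product = c/a.
a=7, b=9, c=10
Sum = -(9)/7 = -9/7
Product = (10)/7 = 10/7


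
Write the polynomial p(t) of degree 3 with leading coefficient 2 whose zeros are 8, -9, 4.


p(t) = 2(t - 8)(t + 9)(t - 4)
Expand: 2t^3 - 6t^2 - 152t + 576


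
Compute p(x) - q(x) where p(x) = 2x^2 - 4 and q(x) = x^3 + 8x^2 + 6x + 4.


Distribute the minus sign:
  (2x^2 - 4)
- (x^3 + 8x^2 + 6x + 4)
Negate second polynomial: -x^3 - 8x^2 - 6x - 4
Add: -x^3 - 6x^2 - 6x - 8


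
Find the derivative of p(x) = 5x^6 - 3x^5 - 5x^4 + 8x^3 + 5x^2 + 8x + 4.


Apply the power rule term by term:
  d/dx(5x^6) = 30x^5
  d/dx(-3x^5) = -15x^4
  d/dx(-5x^4) = -20x^3
  d/dx(8x^3) = 24x^2
  d/dx(5x^2) = 10x
  d/dx(8x) = 8
  d/dx(4) = 0
p'(x) = 30x^5 - 15x^4 - 20x^3 + 24x^2 + 10x + 8


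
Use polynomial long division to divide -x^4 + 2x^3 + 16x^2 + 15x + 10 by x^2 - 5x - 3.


(-x^4 + 2x^3 + 16x^2 + 15x + 10) / (x^2 - 5x - 3)
Step 1: -x^2 * (x^2 - 5x - 3) = -x^4 + 5x^3 + 3x^2; subtract.
Step 2: -3x * (x^2 - 5x - 3) = -3x^3 + 15x^2 + 9x; subtract.
Step 3: -2 * (x^2 - 5x - 3) = -2x^2 + 10x + 6; subtract.
Quotient: -x^2 - 3x - 2, Remainder: -4x + 4


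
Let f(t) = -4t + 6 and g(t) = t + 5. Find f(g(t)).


Substitute g(t) into f:
f(g(t)) = -4*(t + 5) + 6
Expand and combine: -4t - 14


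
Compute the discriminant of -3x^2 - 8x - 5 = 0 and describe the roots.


D = b^2 - 4ac = (-8)^2 - 4(-3)(-5) = 64 - 60 = 4
Since D > 0: two distinct rational roots


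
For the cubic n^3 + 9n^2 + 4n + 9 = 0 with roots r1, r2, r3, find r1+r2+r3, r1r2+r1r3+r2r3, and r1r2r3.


Monic cubic n^3+bn^2+cn+d=0: sum=-b, pairwise sum=c, product=-d.
b=9, c=4, d=9
r1+r2+r3 = -9
r1r2+r1r3+r2r3 = 4
r1r2r3 = -9


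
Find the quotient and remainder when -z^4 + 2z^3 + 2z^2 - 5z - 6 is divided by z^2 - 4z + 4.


(-z^4 + 2z^3 + 2z^2 - 5z - 6) / (z^2 - 4z + 4)
Step 1: -z^2 * (z^2 - 4z + 4) = -z^4 + 4z^3 - 4z^2; subtract.
Step 2: -2z * (z^2 - 4z + 4) = -2z^3 + 8z^2 - 8z; subtract.
Step 3: -2 * (z^2 - 4z + 4) = -2z^2 + 8z - 8; subtract.
Quotient: -z^2 - 2z - 2, Remainder: -5z + 2


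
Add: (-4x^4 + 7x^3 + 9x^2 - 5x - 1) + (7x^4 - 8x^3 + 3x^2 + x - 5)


Align terms by degree and add:
  -4x^4 + 7x^3 + 9x^2 - 5x - 1
+ 7x^4 - 8x^3 + 3x^2 + x - 5
= 3x^4 - x^3 + 12x^2 - 4x - 6


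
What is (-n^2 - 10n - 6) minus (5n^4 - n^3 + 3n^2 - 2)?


Distribute the minus sign:
  (-n^2 - 10n - 6)
- (5n^4 - n^3 + 3n^2 - 2)
Negate second polynomial: -5n^4 + n^3 - 3n^2 + 2
Add: -5n^4 + n^3 - 4n^2 - 10n - 4


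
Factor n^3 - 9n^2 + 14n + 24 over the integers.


Try integer roots (divisors of 24). n=-1: p(-1)=0.
Divide out (n + 1): quotient is n^2 - 10n + 24.
Factor the quadratic: (n - 4)(n - 6)
Result: (n + 1)(n - 4)(n - 6)


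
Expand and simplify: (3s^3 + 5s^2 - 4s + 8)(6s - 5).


Distribute each term of the first polynomial:
  (3s^3)(6s - 5) = 18s^4 - 15s^3
  (5s^2)(6s - 5) = 30s^3 - 25s^2
  (-4s)(6s - 5) = -24s^2 + 20s
  (8)(6s - 5) = 48s - 40
Sum: 18s^4 + 15s^3 - 49s^2 + 68s - 40


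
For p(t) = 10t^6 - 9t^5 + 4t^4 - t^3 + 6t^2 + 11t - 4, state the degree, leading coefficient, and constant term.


Highest power of t is 6, with coefficient 10. Constant term is -4.
Degree = 6, leading coefficient = 10, constant term = -4


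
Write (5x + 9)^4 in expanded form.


Expand (5x + 9)^4 by repeated multiplication:
  (5x + 9)^2 = 25x^2 + 90x + 81
  (5x + 9)^3 = 125x^3 + 675x^2 + 1215x + 729
= 625x^4 + 4500x^3 + 12150x^2 + 14580x + 6561


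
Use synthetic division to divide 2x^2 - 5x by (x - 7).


Synthetic division with c = 7. Coefficients: 2, -5, 0
Bring down 2.
  2 * 7 = 14; 14 - 5 = 9
  9 * 7 = 63; 63 + 0 = 63
Quotient: 2x + 9, Remainder: 63


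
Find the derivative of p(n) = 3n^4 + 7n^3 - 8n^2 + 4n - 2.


Apply the power rule term by term:
  d/dn(3n^4) = 12n^3
  d/dn(7n^3) = 21n^2
  d/dn(-8n^2) = -16n
  d/dn(4n) = 4
  d/dn(-2) = 0
p'(n) = 12n^3 + 21n^2 - 16n + 4


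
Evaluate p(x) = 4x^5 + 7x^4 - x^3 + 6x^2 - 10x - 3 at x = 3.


Using direct substitution:
  4 * (3)^5 = 972
  7 * (3)^4 = 567
  -1 * (3)^3 = -27
  6 * (3)^2 = 54
  -10 * (3)^1 = -30
  constant: -3
Sum = 972 + 567 - 27 + 54 - 30 - 3 = 1533


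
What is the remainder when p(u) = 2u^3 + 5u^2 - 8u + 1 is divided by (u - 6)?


By the Remainder Theorem, the remainder equals p(6):
  2*(6)^3 = 432
  5*(6)^2 = 180
  -8*(6)^1 = -48
  constant: 1
Sum: 432 + 180 - 48 + 1 = 565


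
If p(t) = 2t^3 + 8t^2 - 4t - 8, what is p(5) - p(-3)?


p(5) = 422
p(-3) = 22
p(5) - p(-3) = 422 - 22 = 400


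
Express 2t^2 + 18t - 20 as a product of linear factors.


Roots satisfy r1 + r2 = -b/a = -9 and r1*r2 = c/a = -10.
So r1 = -10, r2 = 1.
2t^2 + 18t - 20 = 2(t - r1)(t - r2) = 2(t + 10)(t - 1)


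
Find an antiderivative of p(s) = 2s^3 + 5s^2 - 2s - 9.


Reverse power rule on each term:
  ∫ 2s^3 ds = (1/2)s^4
  ∫ 5s^2 ds = (5/3)s^3
  ∫ -2s ds = -s^2
  ∫ -9 ds = -9s
F(s) = (1/2)s^4 + (5/3)s^3 - s^2 - 9s + C


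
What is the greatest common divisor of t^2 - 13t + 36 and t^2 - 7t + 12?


Factor each:
  t^2 - 13t + 36 = (t - 4)(t - 9)
  t^2 - 7t + 12 = (t - 4)(t - 3)
Common monic factor: t - 4


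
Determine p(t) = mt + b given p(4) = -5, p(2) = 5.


p(t) = mt + b. Using p(4)=-5, p(2)=5:
m = (-5 - 5)/(4 - 2) = -10/2 = -5
b = -5 - m*(4) = -5 + 20 = 15
p(t) = -5t + 15


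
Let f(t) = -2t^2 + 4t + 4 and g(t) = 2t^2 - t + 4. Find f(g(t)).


Substitute g(t) into f:
f(g(t)) = -2*(2t^2 - t + 4)^2 + 4*(2t^2 - t + 4) + 4
(2t^2 - t + 4)^2 = 4t^4 - 4t^3 + 17t^2 - 8t + 16
Expand and combine: -8t^4 + 8t^3 - 26t^2 + 12t - 12


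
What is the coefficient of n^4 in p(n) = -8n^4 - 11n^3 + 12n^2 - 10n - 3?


Read off the coefficient of n^4: -8


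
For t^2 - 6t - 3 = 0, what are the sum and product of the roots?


For at^2+bt+c=0: sum = -b/a, product = c/a.
a=1, b=-6, c=-3
Sum = -(-6)/1 = 6
Product = (-3)/1 = -3


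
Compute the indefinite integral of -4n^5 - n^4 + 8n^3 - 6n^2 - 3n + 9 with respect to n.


Reverse power rule on each term:
  ∫ -4n^5 dn = -(2/3)n^6
  ∫ -n^4 dn = -(1/5)n^5
  ∫ 8n^3 dn = 2n^4
  ∫ -6n^2 dn = -2n^3
  ∫ -3n dn = -(3/2)n^2
  ∫ 9 dn = 9n
F(n) = -(2/3)n^6 - (1/5)n^5 + 2n^4 - 2n^3 - (3/2)n^2 + 9n + C


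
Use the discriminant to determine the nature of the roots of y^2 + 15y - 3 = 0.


D = b^2 - 4ac = (15)^2 - 4(1)(-3) = 225 + 12 = 237
Since D > 0: two distinct irrational roots


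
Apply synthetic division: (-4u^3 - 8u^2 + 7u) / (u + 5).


Synthetic division with c = -5. Coefficients: -4, -8, 7, 0
Bring down -4.
  -4 * -5 = 20; 20 - 8 = 12
  12 * -5 = -60; -60 + 7 = -53
  -53 * -5 = 265; 265 + 0 = 265
Quotient: -4u^2 + 12u - 53, Remainder: 265


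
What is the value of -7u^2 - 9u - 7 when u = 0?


Using direct substitution:
  -7 * (0)^2 = 0
  -9 * (0)^1 = 0
  constant: -7
Sum = 0 + 0 - 7 = -7


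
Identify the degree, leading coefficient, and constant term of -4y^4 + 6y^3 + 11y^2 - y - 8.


Highest power of y is 4, with coefficient -4. Constant term is -8.
Degree = 4, leading coefficient = -4, constant term = -8


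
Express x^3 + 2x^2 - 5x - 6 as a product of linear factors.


Try integer roots (divisors of -6). x=2: p(2)=0.
Divide out (x - 2): quotient is x^2 + 4x + 3.
Factor the quadratic: (x + 3)(x + 1)
Result: (x - 2)(x + 3)(x + 1)


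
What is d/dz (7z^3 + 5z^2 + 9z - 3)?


Apply the power rule term by term:
  d/dz(7z^3) = 21z^2
  d/dz(5z^2) = 10z
  d/dz(9z) = 9
  d/dz(-3) = 0
p'(z) = 21z^2 + 10z + 9


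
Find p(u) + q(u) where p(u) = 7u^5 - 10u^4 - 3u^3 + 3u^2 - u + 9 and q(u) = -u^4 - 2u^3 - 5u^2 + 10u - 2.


Align terms by degree and add:
  7u^5 - 10u^4 - 3u^3 + 3u^2 - u + 9
  -u^4 - 2u^3 - 5u^2 + 10u - 2
= 7u^5 - 11u^4 - 5u^3 - 2u^2 + 9u + 7


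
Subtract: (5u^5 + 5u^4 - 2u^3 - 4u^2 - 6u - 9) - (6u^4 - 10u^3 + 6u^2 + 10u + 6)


Distribute the minus sign:
  (5u^5 + 5u^4 - 2u^3 - 4u^2 - 6u - 9)
- (6u^4 - 10u^3 + 6u^2 + 10u + 6)
Negate second polynomial: -6u^4 + 10u^3 - 6u^2 - 10u - 6
Add: 5u^5 - u^4 + 8u^3 - 10u^2 - 16u - 15


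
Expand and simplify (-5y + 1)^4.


Expand (-5y + 1)^4 by repeated multiplication:
  (-5y + 1)^2 = 25y^2 - 10y + 1
  (-5y + 1)^3 = -125y^3 + 75y^2 - 15y + 1
= 625y^4 - 500y^3 + 150y^2 - 20y + 1


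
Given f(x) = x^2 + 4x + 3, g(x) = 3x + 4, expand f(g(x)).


Substitute g(x) into f:
f(g(x)) = 1*(3x + 4)^2 + 4*(3x + 4) + 3
(3x + 4)^2 = 9x^2 + 24x + 16
Expand and combine: 9x^2 + 36x + 35


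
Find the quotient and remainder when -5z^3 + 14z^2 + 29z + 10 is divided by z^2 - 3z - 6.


(-5z^3 + 14z^2 + 29z + 10) / (z^2 - 3z - 6)
Step 1: -5z * (z^2 - 3z - 6) = -5z^3 + 15z^2 + 30z; subtract.
Step 2: -1 * (z^2 - 3z - 6) = -z^2 + 3z + 6; subtract.
Quotient: -5z - 1, Remainder: -4z + 4


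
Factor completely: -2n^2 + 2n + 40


Roots satisfy r1 + r2 = -b/a = 1 and r1*r2 = c/a = -20.
So r1 = 5, r2 = -4.
-2n^2 + 2n + 40 = -2(n - r1)(n - r2) = -2(n - 5)(n + 4)


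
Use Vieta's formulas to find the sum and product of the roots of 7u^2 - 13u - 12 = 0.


For au^2+bu+c=0: sum = -b/a, product = c/a.
a=7, b=-13, c=-12
Sum = -(-13)/7 = 13/7
Product = (-12)/7 = -12/7


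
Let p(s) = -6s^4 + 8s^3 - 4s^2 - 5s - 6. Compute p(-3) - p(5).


p(-3) = -729
p(5) = -2881
p(-3) - p(5) = -729 + 2881 = 2152


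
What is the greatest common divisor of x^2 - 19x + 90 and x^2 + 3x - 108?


Factor each:
  x^2 - 19x + 90 = (x - 9)(x - 10)
  x^2 + 3x - 108 = (x - 9)(x + 12)
Common monic factor: x - 9


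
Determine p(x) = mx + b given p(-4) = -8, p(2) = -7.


p(x) = mx + b. Using p(-4)=-8, p(2)=-7:
m = (-8 + 7)/(-4 - 2) = -1/-6 = 1/6
b = -8 - m*(-4) = -8 + 2/3 = -22/3
p(x) = (1/6)x - (22/3)


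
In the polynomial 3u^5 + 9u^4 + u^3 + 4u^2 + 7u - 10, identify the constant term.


Read off the constant term: -10


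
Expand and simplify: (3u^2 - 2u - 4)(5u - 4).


Distribute each term of the first polynomial:
  (3u^2)(5u - 4) = 15u^3 - 12u^2
  (-2u)(5u - 4) = -10u^2 + 8u
  (-4)(5u - 4) = -20u + 16
Sum: 15u^3 - 22u^2 - 12u + 16


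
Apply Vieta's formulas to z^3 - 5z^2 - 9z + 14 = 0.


Monic cubic z^3+bz^2+cz+d=0: sum=-b, pairwise sum=c, product=-d.
b=-5, c=-9, d=14
r1+r2+r3 = 5
r1r2+r1r3+r2r3 = -9
r1r2r3 = -14


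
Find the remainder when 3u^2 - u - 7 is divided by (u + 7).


By the Remainder Theorem, the remainder equals p(-7):
  3*(-7)^2 = 147
  -1*(-7)^1 = 7
  constant: -7
Sum: 147 + 7 - 7 = 147


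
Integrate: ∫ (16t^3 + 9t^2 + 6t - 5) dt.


Reverse power rule on each term:
  ∫ 16t^3 dt = 4t^4
  ∫ 9t^2 dt = 3t^3
  ∫ 6t dt = 3t^2
  ∫ -5 dt = -5t
F(t) = 4t^4 + 3t^3 + 3t^2 - 5t + C


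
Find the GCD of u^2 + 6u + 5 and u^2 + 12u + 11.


Factor each:
  u^2 + 6u + 5 = (u + 1)(u + 5)
  u^2 + 12u + 11 = (u + 1)(u + 11)
Common monic factor: u + 1


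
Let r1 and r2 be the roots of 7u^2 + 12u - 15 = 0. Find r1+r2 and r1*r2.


For au^2+bu+c=0: sum = -b/a, product = c/a.
a=7, b=12, c=-15
Sum = -(12)/7 = -12/7
Product = (-15)/7 = -15/7


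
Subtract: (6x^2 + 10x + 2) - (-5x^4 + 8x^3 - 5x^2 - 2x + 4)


Distribute the minus sign:
  (6x^2 + 10x + 2)
- (-5x^4 + 8x^3 - 5x^2 - 2x + 4)
Negate second polynomial: 5x^4 - 8x^3 + 5x^2 + 2x - 4
Add: 5x^4 - 8x^3 + 11x^2 + 12x - 2


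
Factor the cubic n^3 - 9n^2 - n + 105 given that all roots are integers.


Try integer roots (divisors of 105). n=7: p(7)=0.
Divide out (n - 7): quotient is n^2 - 2n - 15.
Factor the quadratic: (n + 3)(n - 5)
Result: (n - 7)(n + 3)(n - 5)


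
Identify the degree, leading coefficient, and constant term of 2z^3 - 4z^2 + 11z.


Highest power of z is 3, with coefficient 2. Constant term is 0.
Degree = 3, leading coefficient = 2, constant term = 0


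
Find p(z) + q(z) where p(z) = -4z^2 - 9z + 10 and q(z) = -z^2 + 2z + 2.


Align terms by degree and add:
  -4z^2 - 9z + 10
  -z^2 + 2z + 2
= -5z^2 - 7z + 12


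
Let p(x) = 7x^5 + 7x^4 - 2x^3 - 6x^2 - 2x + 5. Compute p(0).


Using direct substitution:
  7 * (0)^5 = 0
  7 * (0)^4 = 0
  -2 * (0)^3 = 0
  -6 * (0)^2 = 0
  -2 * (0)^1 = 0
  constant: 5
Sum = 0 + 0 + 0 + 0 + 0 + 5 = 5


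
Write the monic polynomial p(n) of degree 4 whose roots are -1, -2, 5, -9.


p(n) = (n + 1)(n + 2)(n - 5)(n + 9)
Expand: n^4 + 7n^3 - 31n^2 - 127n - 90
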